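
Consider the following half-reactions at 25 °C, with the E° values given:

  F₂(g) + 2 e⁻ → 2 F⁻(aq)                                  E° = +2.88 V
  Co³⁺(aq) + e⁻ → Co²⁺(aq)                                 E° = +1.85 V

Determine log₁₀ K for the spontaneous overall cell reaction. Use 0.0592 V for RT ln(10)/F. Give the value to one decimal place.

34.8

Cathode: F₂/F⁻; anode: Co³⁺/Co²⁺. E°cell = +1.03 V, n = 2.
log K = nE°cell / 0.0592 = (2)(+1.03) / 0.0592 = 34.8.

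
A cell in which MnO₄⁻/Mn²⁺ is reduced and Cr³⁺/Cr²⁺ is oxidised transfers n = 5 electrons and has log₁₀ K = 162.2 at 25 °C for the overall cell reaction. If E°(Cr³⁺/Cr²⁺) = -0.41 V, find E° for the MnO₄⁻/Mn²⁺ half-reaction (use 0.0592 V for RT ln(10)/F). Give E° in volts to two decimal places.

+1.51 V

E°cell = (0.0592/n)·log K = (0.0592/5)(162.2) = +1.920 V.
Since MnO₄⁻/Mn²⁺ is the cathode and Cr³⁺/Cr²⁺ the anode, E°cell = E°(MnO₄⁻/Mn²⁺) − E°(Cr³⁺/Cr²⁺).
So E°(MnO₄⁻/Mn²⁺) = E°cell + E°(Cr³⁺/Cr²⁺) = +1.920 + (-0.41) = +1.51 V.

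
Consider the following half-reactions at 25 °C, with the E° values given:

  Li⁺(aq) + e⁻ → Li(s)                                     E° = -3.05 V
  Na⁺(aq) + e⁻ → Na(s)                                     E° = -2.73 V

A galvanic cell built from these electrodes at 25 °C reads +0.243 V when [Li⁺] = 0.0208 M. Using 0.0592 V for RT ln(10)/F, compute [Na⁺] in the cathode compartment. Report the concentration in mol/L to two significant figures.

0.0010 M

Na⁺/Na is the cathode, Li⁺/Li the anode: E°cell = +0.32 V, n = 1.
Overall reaction: Na⁺(aq) + Li(s) → Na(s) + Li⁺(aq); Q = [Li⁺]^1/[Na⁺]^1.
From E = E° − (0.0592/n) log Q: log Q = (E° − E)·n/0.0592 = (+0.32 − (+0.243))·1/0.0592 = 1.3007.
So 1·log[Na⁺] = 1·log(0.0208) − log Q = -1.6819 − (1.3007) = -2.9826; [Na⁺] = 10^(-2.9826) ≈ 0.0010 M.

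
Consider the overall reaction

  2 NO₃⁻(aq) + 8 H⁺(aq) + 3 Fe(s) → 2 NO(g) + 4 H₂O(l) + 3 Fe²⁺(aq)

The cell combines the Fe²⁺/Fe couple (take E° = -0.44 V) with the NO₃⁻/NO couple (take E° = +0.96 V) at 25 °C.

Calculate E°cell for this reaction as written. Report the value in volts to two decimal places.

The NO₃⁻/NO couple has the higher reduction potential, so it is the cathode; Fe²⁺/Fe is oxidised at the anode.
E°cell = E°(cathode) − E°(anode) = (+0.96) − (-0.44) = +1.40 V.
Since E°cell > 0, the reaction is spontaneous under standard conditions.

+1.40 V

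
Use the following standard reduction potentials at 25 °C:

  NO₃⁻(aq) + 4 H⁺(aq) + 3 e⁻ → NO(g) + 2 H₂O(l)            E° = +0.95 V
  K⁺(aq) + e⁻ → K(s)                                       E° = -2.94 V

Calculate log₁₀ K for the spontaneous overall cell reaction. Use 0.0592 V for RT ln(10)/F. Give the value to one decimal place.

197.1

Cathode: NO₃⁻/NO; anode: K⁺/K. E°cell = +3.89 V, n = 3.
log K = nE°cell / 0.0592 = (3)(+3.89) / 0.0592 = 197.1.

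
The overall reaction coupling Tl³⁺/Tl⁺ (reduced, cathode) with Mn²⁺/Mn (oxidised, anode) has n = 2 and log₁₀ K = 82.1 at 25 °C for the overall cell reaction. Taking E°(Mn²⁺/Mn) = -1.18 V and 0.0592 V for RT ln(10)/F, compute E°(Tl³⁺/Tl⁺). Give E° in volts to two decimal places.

E°cell = (0.0592/n)·log K = (0.0592/2)(82.1) = +2.430 V.
Since Tl³⁺/Tl⁺ is the cathode and Mn²⁺/Mn the anode, E°cell = E°(Tl³⁺/Tl⁺) − E°(Mn²⁺/Mn).
So E°(Tl³⁺/Tl⁺) = E°cell + E°(Mn²⁺/Mn) = +2.430 + (-1.18) = +1.25 V.

+1.25 V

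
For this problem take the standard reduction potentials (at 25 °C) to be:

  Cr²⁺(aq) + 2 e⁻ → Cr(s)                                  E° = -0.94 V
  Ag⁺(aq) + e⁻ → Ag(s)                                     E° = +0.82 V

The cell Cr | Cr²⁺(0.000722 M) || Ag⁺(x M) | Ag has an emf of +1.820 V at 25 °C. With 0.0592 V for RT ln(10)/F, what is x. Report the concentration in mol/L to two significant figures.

Ag⁺/Ag is the cathode, Cr²⁺/Cr the anode: E°cell = +1.76 V, n = 2.
Overall reaction: 2 Ag⁺(aq) + Cr(s) → 2 Ag(s) + Cr²⁺(aq); Q = [Cr²⁺]^1/[Ag⁺]^2.
From E = E° − (0.0592/n) log Q: log Q = (E° − E)·n/0.0592 = (+1.76 − (+1.820))·2/0.0592 = -2.0270.
So 2·log[Ag⁺] = 1·log(0.000722) − log Q = -3.1415 − (-2.0270) = -1.1145; log[Ag⁺] = -1.1145 / 2 = -0.5573; [Ag⁺] = 10^(-0.5573) ≈ 0.28 M.

0.28 M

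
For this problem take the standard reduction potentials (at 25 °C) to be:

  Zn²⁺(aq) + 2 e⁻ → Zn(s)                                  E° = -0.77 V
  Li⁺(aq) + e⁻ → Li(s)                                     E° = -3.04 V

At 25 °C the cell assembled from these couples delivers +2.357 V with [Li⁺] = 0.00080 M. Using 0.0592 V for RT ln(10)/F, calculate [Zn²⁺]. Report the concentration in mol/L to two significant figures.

Zn²⁺/Zn is the cathode, Li⁺/Li the anode: E°cell = +2.27 V, n = 2.
Overall reaction: Zn²⁺(aq) + 2 Li(s) → Zn(s) + 2 Li⁺(aq); Q = [Li⁺]^2/[Zn²⁺]^1.
From E = E° − (0.0592/n) log Q: log Q = (E° − E)·n/0.0592 = (+2.27 − (+2.357))·2/0.0592 = -2.9392.
So 1·log[Zn²⁺] = 2·log(0.0008) − log Q = -6.1938 − (-2.9392) = -3.2546; [Zn²⁺] = 10^(-3.2546) ≈ 0.00056 M.

0.00056 M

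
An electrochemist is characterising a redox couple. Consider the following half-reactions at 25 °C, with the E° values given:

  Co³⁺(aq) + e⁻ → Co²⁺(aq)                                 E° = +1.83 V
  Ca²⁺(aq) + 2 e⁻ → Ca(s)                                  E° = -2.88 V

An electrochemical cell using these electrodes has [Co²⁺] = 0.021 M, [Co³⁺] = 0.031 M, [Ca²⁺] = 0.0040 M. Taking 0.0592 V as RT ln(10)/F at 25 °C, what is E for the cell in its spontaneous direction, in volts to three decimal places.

Co³⁺/Co²⁺ is the cathode (higher E°), Ca²⁺/Ca the anode: E°cell = +1.83 − (-2.88) = +4.71 V, n = 2.
Overall: 2 Co³⁺(aq) + Ca(s) → 2 Co²⁺(aq) + Ca²⁺(aq)
Q = [Co²⁺]^2·[Ca²⁺] / ([Co³⁺]^2); log Q = -2.736.
E = E° − (0.0592/n) log Q = +4.71 − (0.0592/2)(-2.736) = +4.791 V.

+4.791 V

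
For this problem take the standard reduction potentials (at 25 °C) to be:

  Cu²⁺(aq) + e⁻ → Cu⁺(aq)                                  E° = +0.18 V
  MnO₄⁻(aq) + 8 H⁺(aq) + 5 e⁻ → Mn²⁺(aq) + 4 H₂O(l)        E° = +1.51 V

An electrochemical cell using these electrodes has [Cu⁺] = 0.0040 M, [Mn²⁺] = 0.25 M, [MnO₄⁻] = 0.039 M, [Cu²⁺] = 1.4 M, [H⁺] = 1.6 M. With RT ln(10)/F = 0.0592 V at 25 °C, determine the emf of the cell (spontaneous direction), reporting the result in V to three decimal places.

+1.189 V

MnO₄⁻/Mn²⁺ is the cathode (higher E°), Cu²⁺/Cu⁺ the anode: E°cell = +1.51 − (+0.18) = +1.33 V, n = 5.
Overall: MnO₄⁻(aq) + 8 H⁺(aq) + 5 Cu⁺(aq) → Mn²⁺(aq) + 4 H₂O(l) + 5 Cu²⁺(aq)
Q = [Mn²⁺]·[Cu²⁺]^5 / ([MnO₄⁻]·[H⁺]^8·[Cu⁺]^5); log Q = 11.894.
E = E° − (0.0592/n) log Q = +1.33 − (0.0592/5)(11.894) = +1.189 V.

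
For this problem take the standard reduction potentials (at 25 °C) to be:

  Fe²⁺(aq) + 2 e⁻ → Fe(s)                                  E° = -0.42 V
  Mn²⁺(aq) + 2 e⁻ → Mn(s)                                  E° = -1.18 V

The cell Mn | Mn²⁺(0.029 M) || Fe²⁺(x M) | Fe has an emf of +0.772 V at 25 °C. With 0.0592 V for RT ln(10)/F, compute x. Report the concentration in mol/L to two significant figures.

Fe²⁺/Fe is the cathode, Mn²⁺/Mn the anode: E°cell = +0.76 V, n = 2.
Overall reaction: Fe²⁺(aq) + Mn(s) → Fe(s) + Mn²⁺(aq); Q = [Mn²⁺]^1/[Fe²⁺]^1.
From E = E° − (0.0592/n) log Q: log Q = (E° − E)·n/0.0592 = (+0.76 − (+0.772))·2/0.0592 = -0.4054.
So 1·log[Fe²⁺] = 1·log(0.029) − log Q = -1.5376 − (-0.4054) = -1.1322; [Fe²⁺] = 10^(-1.1322) ≈ 0.074 M.

0.074 M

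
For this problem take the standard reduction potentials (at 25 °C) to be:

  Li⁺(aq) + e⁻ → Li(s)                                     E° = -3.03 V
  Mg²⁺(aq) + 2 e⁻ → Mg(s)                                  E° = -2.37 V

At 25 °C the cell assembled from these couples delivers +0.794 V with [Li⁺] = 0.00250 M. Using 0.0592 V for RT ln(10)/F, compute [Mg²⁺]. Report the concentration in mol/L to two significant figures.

0.21 M

Mg²⁺/Mg is the cathode, Li⁺/Li the anode: E°cell = +0.66 V, n = 2.
Overall reaction: Mg²⁺(aq) + 2 Li(s) → Mg(s) + 2 Li⁺(aq); Q = [Li⁺]^2/[Mg²⁺]^1.
From E = E° − (0.0592/n) log Q: log Q = (E° − E)·n/0.0592 = (+0.66 − (+0.794))·2/0.0592 = -4.5270.
So 1·log[Mg²⁺] = 2·log(0.0025) − log Q = -5.2041 − (-4.5270) = -0.6771; [Mg²⁺] = 10^(-0.6771) ≈ 0.21 M.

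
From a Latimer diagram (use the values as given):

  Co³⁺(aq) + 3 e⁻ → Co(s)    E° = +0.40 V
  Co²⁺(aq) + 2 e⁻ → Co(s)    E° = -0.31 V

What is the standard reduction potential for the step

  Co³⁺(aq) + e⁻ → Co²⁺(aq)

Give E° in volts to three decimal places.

Sequential free energies add, so n₃E°₃ = n₁E°₁ + n₂E°₂.
With n₃ = 3, and the known step contributing 2×(-0.31) V, the unknown satisfies 1·E° = 3×(+0.40) − 2×(-0.31) = +1.820.
E° = +1.820 / 1 = +1.820 V.

+1.820 V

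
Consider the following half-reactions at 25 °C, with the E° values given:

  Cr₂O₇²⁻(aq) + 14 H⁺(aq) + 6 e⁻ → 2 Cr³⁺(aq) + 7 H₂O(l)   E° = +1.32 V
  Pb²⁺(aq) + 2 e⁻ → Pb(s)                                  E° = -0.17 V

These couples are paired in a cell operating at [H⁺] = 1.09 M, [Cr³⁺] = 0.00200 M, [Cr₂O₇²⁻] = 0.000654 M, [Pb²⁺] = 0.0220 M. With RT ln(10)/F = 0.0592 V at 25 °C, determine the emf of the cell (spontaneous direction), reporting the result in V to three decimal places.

+1.566 V

Cr₂O₇²⁻/Cr³⁺ is the cathode (higher E°), Pb²⁺/Pb the anode: E°cell = +1.32 − (-0.17) = +1.49 V, n = 6.
Overall: Cr₂O₇²⁻(aq) + 14 H⁺(aq) + 3 Pb(s) → 2 Cr³⁺(aq) + 7 H₂O(l) + 3 Pb²⁺(aq)
Q = [Cr³⁺]^2·[Pb²⁺]^3 / ([Cr₂O₇²⁻]·[H⁺]^14); log Q = -7.710.
E = E° − (0.0592/n) log Q = +1.49 − (0.0592/6)(-7.710) = +1.566 V.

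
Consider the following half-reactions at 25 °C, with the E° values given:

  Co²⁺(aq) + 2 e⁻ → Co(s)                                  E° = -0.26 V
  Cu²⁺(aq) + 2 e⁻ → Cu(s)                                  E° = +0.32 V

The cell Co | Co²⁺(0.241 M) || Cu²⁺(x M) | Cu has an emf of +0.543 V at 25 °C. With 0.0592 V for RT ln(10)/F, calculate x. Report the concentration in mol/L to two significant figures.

0.014 M

Cu²⁺/Cu is the cathode, Co²⁺/Co the anode: E°cell = +0.58 V, n = 2.
Overall reaction: Cu²⁺(aq) + Co(s) → Cu(s) + Co²⁺(aq); Q = [Co²⁺]^1/[Cu²⁺]^1.
From E = E° − (0.0592/n) log Q: log Q = (E° − E)·n/0.0592 = (+0.58 − (+0.543))·2/0.0592 = 1.2500.
So 1·log[Cu²⁺] = 1·log(0.241) − log Q = -0.6180 − (1.2500) = -1.8680; [Cu²⁺] = 10^(-1.8680) ≈ 0.014 M.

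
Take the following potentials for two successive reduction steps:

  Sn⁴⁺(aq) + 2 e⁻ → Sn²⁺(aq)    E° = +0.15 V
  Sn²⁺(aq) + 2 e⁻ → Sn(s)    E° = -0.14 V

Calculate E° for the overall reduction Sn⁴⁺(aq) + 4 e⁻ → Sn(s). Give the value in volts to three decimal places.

+0.005 V

Since ΔG° = −nFE° is additive over sequential reductions, n₃E°₃ = n₁E°₁ + n₂E°₂.
E°₃ = (2×+0.15 + 2×-0.14) / 4 = (+0.020) / 4 = +0.005 V.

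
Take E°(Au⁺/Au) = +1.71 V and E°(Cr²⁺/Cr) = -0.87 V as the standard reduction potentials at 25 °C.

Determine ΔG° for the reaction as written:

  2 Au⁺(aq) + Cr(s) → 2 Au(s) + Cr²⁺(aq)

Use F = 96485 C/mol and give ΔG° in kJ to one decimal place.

As written, Au⁺/Au is reduced (cathode) and Cr²⁺/Cr is oxidised (anode), so E°cell = (+1.71) − (-0.87) = +2.58 V.
Balancing electrons gives n = 2.
ΔG° = −nFE° = −(2)(96485)(+2.58) = -497,863 J = -497.9 kJ.

-497.9 kJ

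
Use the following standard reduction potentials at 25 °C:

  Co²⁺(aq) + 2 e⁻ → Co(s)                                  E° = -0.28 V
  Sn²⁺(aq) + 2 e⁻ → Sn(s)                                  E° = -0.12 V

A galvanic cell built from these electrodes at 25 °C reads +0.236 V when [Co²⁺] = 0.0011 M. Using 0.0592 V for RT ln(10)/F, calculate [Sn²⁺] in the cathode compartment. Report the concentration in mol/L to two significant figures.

Sn²⁺/Sn is the cathode, Co²⁺/Co the anode: E°cell = +0.16 V, n = 2.
Overall reaction: Sn²⁺(aq) + Co(s) → Sn(s) + Co²⁺(aq); Q = [Co²⁺]^1/[Sn²⁺]^1.
From E = E° − (0.0592/n) log Q: log Q = (E° − E)·n/0.0592 = (+0.16 − (+0.236))·2/0.0592 = -2.5676.
So 1·log[Sn²⁺] = 1·log(0.0011) − log Q = -2.9586 − (-2.5676) = -0.3910; [Sn²⁺] = 10^(-0.3910) ≈ 0.41 M.

0.41 M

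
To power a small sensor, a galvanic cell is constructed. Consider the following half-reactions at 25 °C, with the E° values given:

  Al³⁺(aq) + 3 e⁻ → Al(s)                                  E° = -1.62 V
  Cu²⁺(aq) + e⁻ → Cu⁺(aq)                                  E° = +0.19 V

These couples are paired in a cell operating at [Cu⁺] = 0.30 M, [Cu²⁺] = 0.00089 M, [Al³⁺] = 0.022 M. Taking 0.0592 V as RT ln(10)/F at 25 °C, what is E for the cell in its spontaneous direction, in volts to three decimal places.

+1.693 V

Cu²⁺/Cu⁺ is the cathode (higher E°), Al³⁺/Al the anode: E°cell = +0.19 − (-1.62) = +1.81 V, n = 3.
Overall: 3 Cu²⁺(aq) + Al(s) → 3 Cu⁺(aq) + Al³⁺(aq)
Q = [Cu⁺]^3·[Al³⁺] / ([Cu²⁺]^3); log Q = 5.926.
E = E° − (0.0592/n) log Q = +1.81 − (0.0592/3)(5.926) = +1.693 V.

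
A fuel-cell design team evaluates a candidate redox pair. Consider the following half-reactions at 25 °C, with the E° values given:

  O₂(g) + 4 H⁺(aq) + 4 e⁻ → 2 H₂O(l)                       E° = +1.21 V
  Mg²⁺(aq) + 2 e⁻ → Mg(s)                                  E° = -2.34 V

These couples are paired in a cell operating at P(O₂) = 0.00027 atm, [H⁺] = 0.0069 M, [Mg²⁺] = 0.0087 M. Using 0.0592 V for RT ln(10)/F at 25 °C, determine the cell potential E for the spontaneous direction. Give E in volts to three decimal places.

+3.430 V

O₂/H₂O is the cathode (higher E°), Mg²⁺/Mg the anode: E°cell = +1.21 − (-2.34) = +3.55 V, n = 4.
Overall: O₂(g) + 4 H⁺(aq) + 2 Mg(s) → 2 H₂O(l) + 2 Mg²⁺(aq)
Q = [Mg²⁺]^2 / (P(O₂)·[H⁺]^4); log Q = 8.092.
E = E° − (0.0592/n) log Q = +3.55 − (0.0592/4)(8.092) = +3.430 V.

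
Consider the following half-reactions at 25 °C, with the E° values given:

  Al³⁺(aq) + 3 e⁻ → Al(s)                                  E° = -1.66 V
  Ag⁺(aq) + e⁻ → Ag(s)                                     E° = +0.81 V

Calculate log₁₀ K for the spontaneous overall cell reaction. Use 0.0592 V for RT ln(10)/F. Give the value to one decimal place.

125.2

Cathode: Ag⁺/Ag; anode: Al³⁺/Al. E°cell = +2.47 V, n = 3.
log K = nE°cell / 0.0592 = (3)(+2.47) / 0.0592 = 125.2.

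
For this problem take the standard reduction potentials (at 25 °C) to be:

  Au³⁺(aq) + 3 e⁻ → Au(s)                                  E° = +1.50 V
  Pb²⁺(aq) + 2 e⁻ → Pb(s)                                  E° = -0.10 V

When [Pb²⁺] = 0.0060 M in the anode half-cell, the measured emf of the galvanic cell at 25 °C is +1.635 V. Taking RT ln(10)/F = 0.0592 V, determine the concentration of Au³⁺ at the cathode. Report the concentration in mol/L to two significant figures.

0.028 M

Au³⁺/Au is the cathode, Pb²⁺/Pb the anode: E°cell = +1.60 V, n = 6.
Overall reaction: 2 Au³⁺(aq) + 3 Pb(s) → 2 Au(s) + 3 Pb²⁺(aq); Q = [Pb²⁺]^3/[Au³⁺]^2.
From E = E° − (0.0592/n) log Q: log Q = (E° − E)·n/0.0592 = (+1.60 − (+1.635))·6/0.0592 = -3.5473.
So 2·log[Au³⁺] = 3·log(0.006) − log Q = -6.6655 − (-3.5473) = -3.1182; log[Au³⁺] = -3.1182 / 2 = -1.5591; [Au³⁺] = 10^(-1.5591) ≈ 0.028 M.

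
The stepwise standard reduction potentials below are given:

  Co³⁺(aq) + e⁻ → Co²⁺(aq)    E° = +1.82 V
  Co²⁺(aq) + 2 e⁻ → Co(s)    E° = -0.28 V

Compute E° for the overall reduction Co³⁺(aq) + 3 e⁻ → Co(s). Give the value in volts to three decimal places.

+0.420 V

Since ΔG° = −nFE° is additive over sequential reductions, n₃E°₃ = n₁E°₁ + n₂E°₂.
E°₃ = (1×+1.82 + 2×-0.28) / 3 = (+1.260) / 3 = +0.420 V.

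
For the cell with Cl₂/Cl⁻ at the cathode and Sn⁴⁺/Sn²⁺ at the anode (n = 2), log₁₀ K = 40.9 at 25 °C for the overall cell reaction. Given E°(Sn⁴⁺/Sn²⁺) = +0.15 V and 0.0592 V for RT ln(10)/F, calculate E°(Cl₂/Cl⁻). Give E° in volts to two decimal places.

+1.36 V

E°cell = (0.0592/n)·log K = (0.0592/2)(40.9) = +1.211 V.
Since Cl₂/Cl⁻ is the cathode and Sn⁴⁺/Sn²⁺ the anode, E°cell = E°(Cl₂/Cl⁻) − E°(Sn⁴⁺/Sn²⁺).
So E°(Cl₂/Cl⁻) = E°cell + E°(Sn⁴⁺/Sn²⁺) = +1.211 + (+0.15) = +1.36 V.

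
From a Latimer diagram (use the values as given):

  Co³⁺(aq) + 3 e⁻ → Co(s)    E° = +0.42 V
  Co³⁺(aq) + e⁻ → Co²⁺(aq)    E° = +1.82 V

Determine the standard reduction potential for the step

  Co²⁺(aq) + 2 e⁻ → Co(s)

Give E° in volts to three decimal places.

Sequential free energies add, so n₃E°₃ = n₁E°₁ + n₂E°₂.
With n₃ = 3, and the known step contributing 1×(+1.82) V, the unknown satisfies 2·E° = 3×(+0.42) − 1×(+1.82) = -0.560.
E° = -0.560 / 2 = -0.280 V.

-0.280 V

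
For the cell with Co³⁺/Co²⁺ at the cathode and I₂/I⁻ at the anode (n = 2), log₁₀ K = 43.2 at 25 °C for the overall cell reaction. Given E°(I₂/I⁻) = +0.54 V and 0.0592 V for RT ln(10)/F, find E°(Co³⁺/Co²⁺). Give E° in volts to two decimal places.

E°cell = (0.0592/n)·log K = (0.0592/2)(43.2) = +1.279 V.
Since Co³⁺/Co²⁺ is the cathode and I₂/I⁻ the anode, E°cell = E°(Co³⁺/Co²⁺) − E°(I₂/I⁻).
So E°(Co³⁺/Co²⁺) = E°cell + E°(I₂/I⁻) = +1.279 + (+0.54) = +1.82 V.

+1.82 V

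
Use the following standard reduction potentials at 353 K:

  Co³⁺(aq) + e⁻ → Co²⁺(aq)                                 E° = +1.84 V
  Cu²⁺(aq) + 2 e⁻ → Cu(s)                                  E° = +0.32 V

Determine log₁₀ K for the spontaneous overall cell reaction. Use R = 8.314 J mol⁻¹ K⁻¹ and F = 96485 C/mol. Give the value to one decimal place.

43.4

Cathode: Co³⁺/Co²⁺; anode: Cu²⁺/Cu. E°cell = (+1.84) − (+0.32) = +1.52 V, with n = 2.
ΔG° = −nFE° = −RT ln K, so ln K = nFE°/(RT) = (2)(96485)(+1.52) / ((8.314)(353)) = 99.942.
log₁₀ K = 99.942 / ln 10 = 43.4.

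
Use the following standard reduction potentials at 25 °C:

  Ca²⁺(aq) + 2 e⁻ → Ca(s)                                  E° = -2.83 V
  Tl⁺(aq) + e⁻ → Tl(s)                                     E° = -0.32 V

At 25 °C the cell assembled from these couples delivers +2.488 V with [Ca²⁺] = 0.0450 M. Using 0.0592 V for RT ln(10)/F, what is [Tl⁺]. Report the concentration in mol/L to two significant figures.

0.090 M

Tl⁺/Tl is the cathode, Ca²⁺/Ca the anode: E°cell = +2.51 V, n = 2.
Overall reaction: 2 Tl⁺(aq) + Ca(s) → 2 Tl(s) + Ca²⁺(aq); Q = [Ca²⁺]^1/[Tl⁺]^2.
From E = E° − (0.0592/n) log Q: log Q = (E° − E)·n/0.0592 = (+2.51 − (+2.488))·2/0.0592 = 0.7432.
So 2·log[Tl⁺] = 1·log(0.045) − log Q = -1.3468 − (0.7432) = -2.0900; log[Tl⁺] = -2.0900 / 2 = -1.0450; [Tl⁺] = 10^(-1.0450) ≈ 0.090 M.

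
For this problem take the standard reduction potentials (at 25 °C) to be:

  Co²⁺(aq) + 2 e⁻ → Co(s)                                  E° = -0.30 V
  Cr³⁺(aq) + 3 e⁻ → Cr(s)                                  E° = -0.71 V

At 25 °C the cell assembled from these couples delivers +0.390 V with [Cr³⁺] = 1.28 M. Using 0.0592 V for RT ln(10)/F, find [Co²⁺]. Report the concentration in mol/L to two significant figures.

Co²⁺/Co is the cathode, Cr³⁺/Cr the anode: E°cell = +0.41 V, n = 6.
Overall reaction: 3 Co²⁺(aq) + 2 Cr(s) → 3 Co(s) + 2 Cr³⁺(aq); Q = [Cr³⁺]^2/[Co²⁺]^3.
From E = E° − (0.0592/n) log Q: log Q = (E° − E)·n/0.0592 = (+0.41 − (+0.390))·6/0.0592 = 2.0270.
So 3·log[Co²⁺] = 2·log(1.28) − log Q = 0.2144 − (2.0270) = -1.8126; log[Co²⁺] = -1.8126 / 3 = -0.6042; [Co²⁺] = 10^(-0.6042) ≈ 0.25 M.

0.25 M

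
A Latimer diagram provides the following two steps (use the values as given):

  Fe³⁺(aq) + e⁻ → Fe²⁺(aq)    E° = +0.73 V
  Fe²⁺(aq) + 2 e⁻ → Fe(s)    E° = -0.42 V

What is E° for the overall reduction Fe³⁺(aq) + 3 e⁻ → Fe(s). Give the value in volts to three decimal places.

-0.037 V

Standard free energies of sequential steps add: ΔG°₃ = ΔG°₁ + ΔG°₂, so n₃E°₃ = n₁E°₁ + n₂E°₂.
E°₃ = (1×+0.73 + 2×-0.42) / 3 = (-0.110) / 3 = -0.037 V.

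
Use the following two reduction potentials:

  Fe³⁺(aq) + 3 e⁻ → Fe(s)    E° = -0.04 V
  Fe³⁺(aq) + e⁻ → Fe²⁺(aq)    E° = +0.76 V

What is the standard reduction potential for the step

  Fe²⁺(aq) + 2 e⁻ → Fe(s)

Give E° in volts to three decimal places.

Sequential free energies add, so n₃E°₃ = n₁E°₁ + n₂E°₂.
With n₃ = 3, and the known step contributing 1×(+0.76) V, the unknown satisfies 2·E° = 3×(-0.04) − 1×(+0.76) = -0.880.
E° = -0.880 / 2 = -0.440 V.

-0.440 V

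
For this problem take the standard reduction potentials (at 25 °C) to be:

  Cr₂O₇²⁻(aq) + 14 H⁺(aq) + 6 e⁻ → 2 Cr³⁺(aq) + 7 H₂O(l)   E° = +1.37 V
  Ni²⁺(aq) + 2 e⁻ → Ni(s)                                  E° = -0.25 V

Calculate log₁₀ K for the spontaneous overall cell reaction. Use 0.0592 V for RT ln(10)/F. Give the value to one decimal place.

Cathode: Cr₂O₇²⁻/Cr³⁺; anode: Ni²⁺/Ni. E°cell = +1.62 V, n = 6.
log K = nE°cell / 0.0592 = (6)(+1.62) / 0.0592 = 164.2.

164.2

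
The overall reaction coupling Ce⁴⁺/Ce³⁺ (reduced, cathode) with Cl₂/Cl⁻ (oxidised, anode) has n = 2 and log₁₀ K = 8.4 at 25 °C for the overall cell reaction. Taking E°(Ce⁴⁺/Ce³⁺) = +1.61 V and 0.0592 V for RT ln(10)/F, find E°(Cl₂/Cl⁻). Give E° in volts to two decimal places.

+1.36 V

E°cell = (0.0592/n)·log K = (0.0592/2)(8.4) = +0.249 V.
Since Ce⁴⁺/Ce³⁺ is the cathode and Cl₂/Cl⁻ the anode, E°cell = E°(Ce⁴⁺/Ce³⁺) − E°(Cl₂/Cl⁻).
So E°(Cl₂/Cl⁻) = E°(Ce⁴⁺/Ce³⁺) − E°cell = (+1.61) − (+0.249) = +1.36 V.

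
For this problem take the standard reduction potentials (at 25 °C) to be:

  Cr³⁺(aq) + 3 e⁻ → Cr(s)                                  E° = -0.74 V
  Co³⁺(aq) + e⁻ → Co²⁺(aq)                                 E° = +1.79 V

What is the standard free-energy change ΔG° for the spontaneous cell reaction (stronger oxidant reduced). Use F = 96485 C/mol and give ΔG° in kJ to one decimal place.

-732.3 kJ

Co³⁺/Co²⁺ (E° = +1.79 V) is the cathode; Cr³⁺/Cr (E° = -0.74 V) is the anode, so E°cell = +2.53 V.
Balancing electrons gives n = 3 (lcm of 1 and 3).
ΔG° = −nFE° = −(3)(96485)(+2.53) = -732,321 J = -732.3 kJ.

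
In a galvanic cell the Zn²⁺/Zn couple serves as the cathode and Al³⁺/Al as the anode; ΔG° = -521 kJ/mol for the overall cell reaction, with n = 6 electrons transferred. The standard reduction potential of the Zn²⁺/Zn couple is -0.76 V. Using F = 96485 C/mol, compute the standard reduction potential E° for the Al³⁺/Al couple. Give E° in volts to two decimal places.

-1.66 V

E°cell = −ΔG°/(nF) = −(-521×10³)/((6)(96485)) = +0.900 V.
Since Zn²⁺/Zn is the cathode and Al³⁺/Al the anode, E°cell = E°(Zn²⁺/Zn) − E°(Al³⁺/Al).
So E°(Al³⁺/Al) = E°(Zn²⁺/Zn) − E°cell = (-0.76) − (+0.900) = -1.66 V.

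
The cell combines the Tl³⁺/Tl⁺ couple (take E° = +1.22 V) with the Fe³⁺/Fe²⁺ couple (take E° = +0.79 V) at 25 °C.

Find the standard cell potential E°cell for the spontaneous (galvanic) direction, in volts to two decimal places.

+0.43 V

The Tl³⁺/Tl⁺ couple has the higher reduction potential, so it is the cathode; Fe³⁺/Fe²⁺ is oxidised at the anode.
E°cell = E°(cathode) − E°(anode) = (+1.22) − (+0.79) = +0.43 V.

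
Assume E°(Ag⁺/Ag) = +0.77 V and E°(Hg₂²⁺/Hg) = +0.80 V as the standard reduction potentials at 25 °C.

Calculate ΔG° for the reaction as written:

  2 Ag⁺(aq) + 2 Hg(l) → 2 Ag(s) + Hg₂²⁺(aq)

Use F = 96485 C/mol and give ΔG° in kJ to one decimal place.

As written, Ag⁺/Ag is reduced (cathode) and Hg₂²⁺/Hg is oxidised (anode), so E°cell = (+0.77) − (+0.80) = -0.03 V.
Balancing electrons gives n = 2.
ΔG° = −nFE° = −(2)(96485)(-0.03) = 5,789 J = +5.8 kJ.

+5.8 kJ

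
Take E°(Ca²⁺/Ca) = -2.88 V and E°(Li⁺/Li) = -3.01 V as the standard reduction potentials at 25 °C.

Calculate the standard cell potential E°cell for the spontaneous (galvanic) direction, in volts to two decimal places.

+0.13 V

The Ca²⁺/Ca couple has the higher reduction potential, so it is the cathode; Li⁺/Li is oxidised at the anode.
E°cell = E°(cathode) − E°(anode) = (-2.88) − (-3.01) = +0.13 V.
Since E°cell > 0, the reaction is spontaneous under standard conditions.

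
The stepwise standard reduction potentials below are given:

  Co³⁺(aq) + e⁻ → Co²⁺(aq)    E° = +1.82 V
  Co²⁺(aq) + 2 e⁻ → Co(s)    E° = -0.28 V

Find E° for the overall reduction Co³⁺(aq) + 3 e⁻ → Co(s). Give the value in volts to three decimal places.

+0.420 V

Adding the free-energy changes (−nFE°) of the two steps gives −n₃FE°₃ = −n₁FE°₁ − n₂FE°₂.
E°₃ = (1×+1.82 + 2×-0.28) / 3 = (+1.260) / 3 = +0.420 V.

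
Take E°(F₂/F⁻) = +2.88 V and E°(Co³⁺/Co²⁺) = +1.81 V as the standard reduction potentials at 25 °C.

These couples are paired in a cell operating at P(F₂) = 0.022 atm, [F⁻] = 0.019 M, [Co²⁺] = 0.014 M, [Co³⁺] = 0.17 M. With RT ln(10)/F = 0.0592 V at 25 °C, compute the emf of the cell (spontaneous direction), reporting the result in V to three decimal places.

F₂/F⁻ is the cathode (higher E°), Co³⁺/Co²⁺ the anode: E°cell = +2.88 − (+1.81) = +1.07 V, n = 2.
Overall: F₂(g) + 2 Co²⁺(aq) → 2 F⁻(aq) + 2 Co³⁺(aq)
Q = [F⁻]^2·[Co³⁺]^2 / (P(F₂)·[Co²⁺]^2); log Q = 0.384.
E = E° − (0.0592/n) log Q = +1.07 − (0.0592/2)(0.384) = +1.059 V.

+1.059 V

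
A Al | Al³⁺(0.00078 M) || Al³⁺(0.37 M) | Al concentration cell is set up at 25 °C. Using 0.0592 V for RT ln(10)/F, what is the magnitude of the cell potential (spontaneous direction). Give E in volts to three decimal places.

For a concentration cell E°cell = 0. The 0.37 M side is the cathode (reduction is favoured where [Al³⁺] is higher).
With n = 3, E = −(0.0592/3) log([Al³⁺]ₐₙ/[Al³⁺]꜀ₐₜ) = −(0.0592/3) log(0.00078/0.37) = −(0.0592/3)(-2.676) = +0.053 V.

+0.053 V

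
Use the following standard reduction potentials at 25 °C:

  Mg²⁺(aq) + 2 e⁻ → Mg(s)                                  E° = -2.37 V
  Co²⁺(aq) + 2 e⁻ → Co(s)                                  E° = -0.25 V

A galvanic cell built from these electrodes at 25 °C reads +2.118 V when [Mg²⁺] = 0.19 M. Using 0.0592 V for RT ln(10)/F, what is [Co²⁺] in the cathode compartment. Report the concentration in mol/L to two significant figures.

0.16 M

Co²⁺/Co is the cathode, Mg²⁺/Mg the anode: E°cell = +2.12 V, n = 2.
Overall reaction: Co²⁺(aq) + Mg(s) → Co(s) + Mg²⁺(aq); Q = [Mg²⁺]^1/[Co²⁺]^1.
From E = E° − (0.0592/n) log Q: log Q = (E° − E)·n/0.0592 = (+2.12 − (+2.118))·2/0.0592 = 0.0676.
So 1·log[Co²⁺] = 1·log(0.19) − log Q = -0.7212 − (0.0676) = -0.7888; [Co²⁺] = 10^(-0.7888) ≈ 0.16 M.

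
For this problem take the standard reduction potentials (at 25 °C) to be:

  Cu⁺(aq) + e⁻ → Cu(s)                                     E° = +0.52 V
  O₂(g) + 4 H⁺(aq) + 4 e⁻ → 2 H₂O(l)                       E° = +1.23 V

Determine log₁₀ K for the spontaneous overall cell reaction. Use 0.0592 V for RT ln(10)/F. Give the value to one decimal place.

Cathode: O₂/H₂O; anode: Cu⁺/Cu. E°cell = +0.71 V, n = 4.
log K = nE°cell / 0.0592 = (4)(+0.71) / 0.0592 = 48.0.

48.0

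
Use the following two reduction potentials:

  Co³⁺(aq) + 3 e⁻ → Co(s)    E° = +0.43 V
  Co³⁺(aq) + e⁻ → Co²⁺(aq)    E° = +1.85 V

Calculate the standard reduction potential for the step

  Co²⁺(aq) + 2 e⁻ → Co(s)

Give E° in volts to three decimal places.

Sequential free energies add, so n₃E°₃ = n₁E°₁ + n₂E°₂.
With n₃ = 3, and the known step contributing 1×(+1.85) V, the unknown satisfies 2·E° = 3×(+0.43) − 1×(+1.85) = -0.560.
E° = -0.560 / 2 = -0.280 V.

-0.280 V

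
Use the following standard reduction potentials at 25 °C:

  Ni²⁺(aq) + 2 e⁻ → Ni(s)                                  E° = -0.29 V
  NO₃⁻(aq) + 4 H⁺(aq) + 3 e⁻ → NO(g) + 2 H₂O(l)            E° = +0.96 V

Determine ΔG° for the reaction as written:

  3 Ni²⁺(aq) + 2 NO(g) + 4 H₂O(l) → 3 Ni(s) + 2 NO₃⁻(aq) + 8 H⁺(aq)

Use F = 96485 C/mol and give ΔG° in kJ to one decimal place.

+723.6 kJ

As written, Ni²⁺/Ni is reduced (cathode) and NO₃⁻/NO is oxidised (anode), so E°cell = (-0.29) − (+0.96) = -1.25 V.
Balancing electrons gives n = 6.
ΔG° = −nFE° = −(6)(96485)(-1.25) = 723,638 J = +723.6 kJ.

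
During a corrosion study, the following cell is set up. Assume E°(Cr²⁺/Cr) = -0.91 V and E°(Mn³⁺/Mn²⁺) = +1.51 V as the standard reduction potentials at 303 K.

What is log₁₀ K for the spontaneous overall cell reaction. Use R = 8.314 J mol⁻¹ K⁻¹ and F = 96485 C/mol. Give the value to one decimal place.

Cathode: Mn³⁺/Mn²⁺; anode: Cr²⁺/Cr. E°cell = (+1.51) − (-0.91) = +2.42 V, with n = 2.
ΔG° = −nFE° = −RT ln K, so ln K = nFE°/(RT) = (2)(96485)(+2.42) / ((8.314)(303)) = 185.376.
log₁₀ K = 185.376 / ln 10 = 80.5.

80.5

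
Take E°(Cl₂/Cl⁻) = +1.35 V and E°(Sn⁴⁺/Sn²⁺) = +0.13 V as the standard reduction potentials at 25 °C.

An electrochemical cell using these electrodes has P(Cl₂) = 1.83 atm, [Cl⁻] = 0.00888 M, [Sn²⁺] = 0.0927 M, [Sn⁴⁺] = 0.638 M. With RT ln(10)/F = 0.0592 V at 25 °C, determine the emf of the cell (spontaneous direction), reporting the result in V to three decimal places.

+1.324 V

Cl₂/Cl⁻ is the cathode (higher E°), Sn⁴⁺/Sn²⁺ the anode: E°cell = +1.35 − (+0.13) = +1.22 V, n = 2.
Overall: Cl₂(g) + Sn²⁺(aq) → 2 Cl⁻(aq) + Sn⁴⁺(aq)
Q = [Cl⁻]^2·[Sn⁴⁺] / (P(Cl₂)·[Sn²⁺]); log Q = -3.528.
E = E° − (0.0592/n) log Q = +1.22 − (0.0592/2)(-3.528) = +1.324 V.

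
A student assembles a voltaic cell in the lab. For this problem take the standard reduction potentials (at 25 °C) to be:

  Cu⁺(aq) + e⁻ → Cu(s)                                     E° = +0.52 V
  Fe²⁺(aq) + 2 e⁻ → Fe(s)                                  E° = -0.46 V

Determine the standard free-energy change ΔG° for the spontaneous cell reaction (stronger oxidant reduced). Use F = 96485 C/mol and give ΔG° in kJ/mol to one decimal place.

-189.1 kJ/mol

Cu⁺/Cu (E° = +0.52 V) is the cathode; Fe²⁺/Fe (E° = -0.46 V) is the anode, so E°cell = +0.98 V.
Balancing electrons gives n = 2 (lcm of 1 and 2).
ΔG° = −nFE° = −(2)(96485)(+0.98) = -189,111 J = -189.1 kJ/mol.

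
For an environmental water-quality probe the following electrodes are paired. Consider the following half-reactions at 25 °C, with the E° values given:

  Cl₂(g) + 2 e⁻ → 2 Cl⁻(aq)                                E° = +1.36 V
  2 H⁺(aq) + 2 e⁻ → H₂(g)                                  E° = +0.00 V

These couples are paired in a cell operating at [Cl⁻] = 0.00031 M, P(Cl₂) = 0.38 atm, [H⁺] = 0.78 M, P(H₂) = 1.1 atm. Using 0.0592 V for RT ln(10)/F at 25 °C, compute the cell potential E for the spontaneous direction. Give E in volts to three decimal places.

+1.563 V

Cl₂/Cl⁻ is the cathode (higher E°), H⁺/H₂ the anode: E°cell = +1.36 − (+0.00) = +1.36 V, n = 2.
Overall: Cl₂(g) + H₂(g) → 2 Cl⁻(aq) + 2 H⁺(aq)
Q = [Cl⁻]^2·[H⁺]^2 / (P(Cl₂)·P(H₂)); log Q = -6.854.
E = E° − (0.0592/n) log Q = +1.36 − (0.0592/2)(-6.854) = +1.563 V.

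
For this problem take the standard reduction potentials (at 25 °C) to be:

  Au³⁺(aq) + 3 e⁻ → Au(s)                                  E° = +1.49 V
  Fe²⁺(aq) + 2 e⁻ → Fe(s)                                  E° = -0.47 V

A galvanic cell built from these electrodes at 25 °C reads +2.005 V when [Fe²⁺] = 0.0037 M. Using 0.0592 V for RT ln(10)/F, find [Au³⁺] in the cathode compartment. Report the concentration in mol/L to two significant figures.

Au³⁺/Au is the cathode, Fe²⁺/Fe the anode: E°cell = +1.96 V, n = 6.
Overall reaction: 2 Au³⁺(aq) + 3 Fe(s) → 2 Au(s) + 3 Fe²⁺(aq); Q = [Fe²⁺]^3/[Au³⁺]^2.
From E = E° − (0.0592/n) log Q: log Q = (E° − E)·n/0.0592 = (+1.96 − (+2.005))·6/0.0592 = -4.5608.
So 2·log[Au³⁺] = 3·log(0.0037) − log Q = -7.2954 − (-4.5608) = -2.7346; log[Au³⁺] = -2.7346 / 2 = -1.3673; [Au³⁺] = 10^(-1.3673) ≈ 0.043 M.

0.043 M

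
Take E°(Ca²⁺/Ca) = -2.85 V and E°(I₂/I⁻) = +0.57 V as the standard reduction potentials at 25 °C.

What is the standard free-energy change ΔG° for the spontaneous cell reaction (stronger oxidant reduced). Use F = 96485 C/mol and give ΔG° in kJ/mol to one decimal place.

-660.0 kJ/mol

I₂/I⁻ (E° = +0.57 V) is the cathode; Ca²⁺/Ca (E° = -2.85 V) is the anode, so E°cell = +3.42 V.
Balancing electrons gives n = 2 (lcm of 2 and 2).
ΔG° = −nFE° = −(2)(96485)(+3.42) = -659,957 J = -660.0 kJ/mol.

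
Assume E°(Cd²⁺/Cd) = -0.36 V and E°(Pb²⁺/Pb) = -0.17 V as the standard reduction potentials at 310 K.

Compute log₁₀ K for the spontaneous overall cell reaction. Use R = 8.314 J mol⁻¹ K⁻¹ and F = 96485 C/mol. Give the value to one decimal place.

Cathode: Pb²⁺/Pb; anode: Cd²⁺/Cd. E°cell = (-0.17) − (-0.36) = +0.19 V, with n = 2.
ΔG° = −nFE° = −RT ln K, so ln K = nFE°/(RT) = (2)(96485)(+0.19) / ((8.314)(310)) = 14.226.
log₁₀ K = 14.226 / ln 10 = 6.2.

6.2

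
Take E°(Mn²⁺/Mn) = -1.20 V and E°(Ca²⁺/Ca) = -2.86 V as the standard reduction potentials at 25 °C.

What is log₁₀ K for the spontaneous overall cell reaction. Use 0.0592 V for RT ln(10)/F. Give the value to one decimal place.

56.1

Cathode: Mn²⁺/Mn; anode: Ca²⁺/Ca. E°cell = +1.66 V, n = 2.
log K = nE°cell / 0.0592 = (2)(+1.66) / 0.0592 = 56.1.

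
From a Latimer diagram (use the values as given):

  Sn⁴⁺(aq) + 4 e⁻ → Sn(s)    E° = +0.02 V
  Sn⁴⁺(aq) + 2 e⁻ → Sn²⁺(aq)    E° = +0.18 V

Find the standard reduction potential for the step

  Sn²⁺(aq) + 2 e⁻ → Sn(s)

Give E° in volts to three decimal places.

-0.140 V

Sequential free energies add, so n₃E°₃ = n₁E°₁ + n₂E°₂.
With n₃ = 4, and the known step contributing 2×(+0.18) V, the unknown satisfies 2·E° = 4×(+0.02) − 2×(+0.18) = -0.280.
E° = -0.280 / 2 = -0.140 V.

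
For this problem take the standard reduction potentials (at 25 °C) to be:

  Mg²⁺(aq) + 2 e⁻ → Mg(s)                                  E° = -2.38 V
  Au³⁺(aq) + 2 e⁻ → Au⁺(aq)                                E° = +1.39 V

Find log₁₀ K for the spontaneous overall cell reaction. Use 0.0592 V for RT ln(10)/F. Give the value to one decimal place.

Cathode: Au³⁺/Au⁺; anode: Mg²⁺/Mg. E°cell = +3.77 V, n = 2.
log K = nE°cell / 0.0592 = (2)(+3.77) / 0.0592 = 127.4.

127.4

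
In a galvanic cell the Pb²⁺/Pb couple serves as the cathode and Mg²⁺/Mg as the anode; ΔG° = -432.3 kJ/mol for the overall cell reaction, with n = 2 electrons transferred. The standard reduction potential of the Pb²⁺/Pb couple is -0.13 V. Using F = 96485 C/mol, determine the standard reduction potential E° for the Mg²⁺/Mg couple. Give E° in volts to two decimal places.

-2.37 V

E°cell = −ΔG°/(nF) = −(-432.3×10³)/((2)(96485)) = +2.240 V.
Since Pb²⁺/Pb is the cathode and Mg²⁺/Mg the anode, E°cell = E°(Pb²⁺/Pb) − E°(Mg²⁺/Mg).
So E°(Mg²⁺/Mg) = E°(Pb²⁺/Pb) − E°cell = (-0.13) − (+2.240) = -2.37 V.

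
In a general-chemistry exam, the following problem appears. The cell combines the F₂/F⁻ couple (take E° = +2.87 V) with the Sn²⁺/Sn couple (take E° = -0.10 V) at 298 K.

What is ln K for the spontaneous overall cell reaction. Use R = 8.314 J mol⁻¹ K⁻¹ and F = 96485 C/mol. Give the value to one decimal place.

Cathode: F₂/F⁻; anode: Sn²⁺/Sn. E°cell = (+2.87) − (-0.10) = +2.97 V, with n = 2.
ΔG° = −nFE° = −RT ln K, so ln K = nFE°/(RT) = (2)(96485)(+2.97) / ((8.314)(298)) = 231.324.

231.3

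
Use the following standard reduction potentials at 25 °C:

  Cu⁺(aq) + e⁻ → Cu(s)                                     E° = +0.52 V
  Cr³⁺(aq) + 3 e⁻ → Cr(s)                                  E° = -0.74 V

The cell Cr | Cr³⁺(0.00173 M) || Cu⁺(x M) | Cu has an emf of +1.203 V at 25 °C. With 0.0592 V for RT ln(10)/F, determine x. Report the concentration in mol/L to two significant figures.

Cu⁺/Cu is the cathode, Cr³⁺/Cr the anode: E°cell = +1.26 V, n = 3.
Overall reaction: 3 Cu⁺(aq) + Cr(s) → 3 Cu(s) + Cr³⁺(aq); Q = [Cr³⁺]^1/[Cu⁺]^3.
From E = E° − (0.0592/n) log Q: log Q = (E° − E)·n/0.0592 = (+1.26 − (+1.203))·3/0.0592 = 2.8885.
So 3·log[Cu⁺] = 1·log(0.00173) − log Q = -2.7620 − (2.8885) = -5.6505; log[Cu⁺] = -5.6505 / 3 = -1.8835; [Cu⁺] = 10^(-1.8835) ≈ 0.013 M.

0.013 M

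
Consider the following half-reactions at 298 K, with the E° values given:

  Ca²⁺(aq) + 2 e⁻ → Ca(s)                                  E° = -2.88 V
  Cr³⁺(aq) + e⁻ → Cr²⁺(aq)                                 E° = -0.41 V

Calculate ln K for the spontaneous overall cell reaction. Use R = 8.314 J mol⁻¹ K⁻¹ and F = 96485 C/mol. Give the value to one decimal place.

Cathode: Cr³⁺/Cr²⁺; anode: Ca²⁺/Ca. E°cell = (-0.41) − (-2.88) = +2.47 V, with n = 2.
ΔG° = −nFE° = −RT ln K, so ln K = nFE°/(RT) = (2)(96485)(+2.47) / ((8.314)(298)) = 192.380.

192.4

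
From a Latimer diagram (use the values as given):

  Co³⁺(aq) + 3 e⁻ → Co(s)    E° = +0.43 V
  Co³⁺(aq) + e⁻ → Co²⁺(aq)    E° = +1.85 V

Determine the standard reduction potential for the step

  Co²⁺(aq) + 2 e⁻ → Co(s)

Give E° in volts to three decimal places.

-0.280 V

Sequential free energies add, so n₃E°₃ = n₁E°₁ + n₂E°₂.
With n₃ = 3, and the known step contributing 1×(+1.85) V, the unknown satisfies 2·E° = 3×(+0.43) − 1×(+1.85) = -0.560.
E° = -0.560 / 2 = -0.280 V.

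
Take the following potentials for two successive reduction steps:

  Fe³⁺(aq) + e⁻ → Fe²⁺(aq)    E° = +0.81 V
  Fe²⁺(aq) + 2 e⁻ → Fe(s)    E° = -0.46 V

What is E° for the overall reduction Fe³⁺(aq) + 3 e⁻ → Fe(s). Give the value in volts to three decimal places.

Standard free energies of sequential steps add: ΔG°₃ = ΔG°₁ + ΔG°₂, so n₃E°₃ = n₁E°₁ + n₂E°₂.
E°₃ = (1×+0.81 + 2×-0.46) / 3 = (-0.110) / 3 = -0.037 V.
E° values themselves are not directly additive — weighting by electron count is essential.

-0.037 V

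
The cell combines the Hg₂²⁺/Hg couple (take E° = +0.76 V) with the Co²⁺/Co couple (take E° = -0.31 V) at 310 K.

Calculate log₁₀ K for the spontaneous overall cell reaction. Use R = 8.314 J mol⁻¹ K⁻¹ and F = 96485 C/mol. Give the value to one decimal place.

Cathode: Hg₂²⁺/Hg; anode: Co²⁺/Co. E°cell = (+0.76) − (-0.31) = +1.07 V, with n = 2.
ΔG° = −nFE° = −RT ln K, so ln K = nFE°/(RT) = (2)(96485)(+1.07) / ((8.314)(310)) = 80.113.
log₁₀ K = 80.113 / ln 10 = 34.8.

34.8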